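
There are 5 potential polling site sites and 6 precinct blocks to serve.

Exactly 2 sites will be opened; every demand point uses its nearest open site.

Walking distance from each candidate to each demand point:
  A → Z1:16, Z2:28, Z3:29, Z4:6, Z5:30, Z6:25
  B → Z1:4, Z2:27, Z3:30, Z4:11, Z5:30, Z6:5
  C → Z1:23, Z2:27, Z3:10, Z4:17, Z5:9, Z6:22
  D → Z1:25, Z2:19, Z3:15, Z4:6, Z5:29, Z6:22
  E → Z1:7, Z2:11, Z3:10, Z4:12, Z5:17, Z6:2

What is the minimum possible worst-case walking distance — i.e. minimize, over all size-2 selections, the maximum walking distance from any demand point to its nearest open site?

Open {C, E}.
  Farthest demand point is Z4 at walking distance 12 (to E); all others are ≤ 12.
With {A, E} the worst case is 17.
With {B, E} the worst case is 17.
No size-2 selection achieves below 12.

12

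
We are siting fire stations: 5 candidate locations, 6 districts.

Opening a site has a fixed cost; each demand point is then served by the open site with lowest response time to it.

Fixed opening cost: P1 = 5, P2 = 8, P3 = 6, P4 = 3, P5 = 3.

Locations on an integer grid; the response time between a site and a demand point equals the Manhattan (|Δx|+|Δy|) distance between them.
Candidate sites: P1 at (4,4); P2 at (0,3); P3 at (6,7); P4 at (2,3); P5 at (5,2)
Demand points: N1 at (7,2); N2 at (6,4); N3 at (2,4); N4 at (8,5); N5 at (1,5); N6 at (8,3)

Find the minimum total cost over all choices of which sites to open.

Open {P4, P5}: assign each demand point to its cheapest open site.
  N1→P5 2, N2→P5 3, N3→P4 1, N4→P5 6, N5→P4 3, N6→P5 4
  response time 19, fixed 6 → total 25.
Compare {P1, P5}: response time 19 + fixed 8 = 27.
Compare {P1}: response time 23 + fixed 5 = 28.
Compare {P1, P4, P5}: response time 17 + fixed 11 = 28.
All other subsets cost ≥ 27. Minimum total cost: 25.

25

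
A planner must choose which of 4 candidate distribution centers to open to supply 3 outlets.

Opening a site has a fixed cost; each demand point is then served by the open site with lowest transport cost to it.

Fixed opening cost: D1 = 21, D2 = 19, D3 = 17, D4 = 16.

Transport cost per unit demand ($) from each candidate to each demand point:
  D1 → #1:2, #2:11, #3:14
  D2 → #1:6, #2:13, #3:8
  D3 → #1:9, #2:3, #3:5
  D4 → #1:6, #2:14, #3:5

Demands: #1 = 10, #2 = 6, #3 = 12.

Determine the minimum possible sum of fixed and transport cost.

136

Open {D1, D3}: assign each demand point to its cheapest open site.
  #1→D1 10×2=20, #2→D3 6×3=18, #3→D3 12×5=60
  transport cost 98, fixed 38 → total 136.
Compare {D1, D3, D4}: transport cost 98 + fixed 54 = 152.
Compare {D1, D2, D3}: transport cost 98 + fixed 57 = 155.
Compare {D3, D4}: transport cost 138 + fixed 33 = 171.
All other subsets cost ≥ 152. Minimum total cost: 136.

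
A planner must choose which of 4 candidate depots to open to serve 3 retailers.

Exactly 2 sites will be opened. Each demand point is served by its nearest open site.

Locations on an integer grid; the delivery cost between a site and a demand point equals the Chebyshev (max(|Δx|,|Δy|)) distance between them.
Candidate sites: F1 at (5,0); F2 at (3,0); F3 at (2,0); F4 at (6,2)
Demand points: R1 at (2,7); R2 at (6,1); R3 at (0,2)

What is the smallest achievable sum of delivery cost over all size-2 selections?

8

Open {F3, F4}.
  R1→F4 5, R2→F4 1, R3→F3 2  ⇒ total 8.
Compare {F2, F4}: total 9.
Compare {F1, F3}: total 10.
No size-2 selection does better; minimum is 8.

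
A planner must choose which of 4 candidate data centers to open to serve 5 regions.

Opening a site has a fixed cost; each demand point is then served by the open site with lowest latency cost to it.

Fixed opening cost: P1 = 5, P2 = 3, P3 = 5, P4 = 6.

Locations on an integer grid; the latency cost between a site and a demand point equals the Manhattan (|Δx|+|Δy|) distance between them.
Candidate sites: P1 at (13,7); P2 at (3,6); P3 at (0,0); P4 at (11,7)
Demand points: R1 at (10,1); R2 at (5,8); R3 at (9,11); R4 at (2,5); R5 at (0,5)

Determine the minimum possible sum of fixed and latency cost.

32

Open {P2, P4}: assign each demand point to its cheapest open site.
  R1→P4 7, R2→P2 4, R3→P4 6, R4→P2 2, R5→P2 4
  latency cost 23, fixed 9 → total 32.
Compare {P1, P2}: latency cost 27 + fixed 8 = 35.
Compare {P2}: latency cost 33 + fixed 3 = 36.
Compare {P1, P2, P4}: latency cost 23 + fixed 14 = 37.
All other subsets cost ≥ 35. Minimum total cost: 32.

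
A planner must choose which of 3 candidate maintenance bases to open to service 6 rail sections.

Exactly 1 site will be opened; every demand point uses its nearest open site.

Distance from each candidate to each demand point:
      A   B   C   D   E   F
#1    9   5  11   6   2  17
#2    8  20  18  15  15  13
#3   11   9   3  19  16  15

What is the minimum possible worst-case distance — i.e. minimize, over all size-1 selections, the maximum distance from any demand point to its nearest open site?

Open {#1}.
  Farthest demand point is F at distance 17 (to #1); all others are ≤ 17.
With {#3} the worst case is 19.
With {#2} the worst case is 20.
No size-1 selection achieves below 17.

17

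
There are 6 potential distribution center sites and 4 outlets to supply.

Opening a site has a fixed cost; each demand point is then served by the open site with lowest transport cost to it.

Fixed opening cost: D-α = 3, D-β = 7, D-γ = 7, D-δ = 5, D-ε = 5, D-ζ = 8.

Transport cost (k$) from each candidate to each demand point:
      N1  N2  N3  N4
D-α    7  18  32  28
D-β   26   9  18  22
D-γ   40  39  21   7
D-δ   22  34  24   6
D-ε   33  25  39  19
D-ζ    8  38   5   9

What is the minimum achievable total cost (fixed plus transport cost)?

Open {D-β, D-ζ}: assign each demand point to its cheapest open site.
  N1→D-ζ 8, N2→D-β 9, N3→D-ζ 5, N4→D-ζ 9
  transport cost 31, fixed 15 → total 46.
Compare {D-α, D-β, D-ζ}: transport cost 30 + fixed 18 = 48.
Compare {D-β, D-δ, D-ζ}: transport cost 28 + fixed 20 = 48.
Compare {D-α, D-ζ}: transport cost 39 + fixed 11 = 50.
All other subsets cost ≥ 48. Minimum total cost: 46.

46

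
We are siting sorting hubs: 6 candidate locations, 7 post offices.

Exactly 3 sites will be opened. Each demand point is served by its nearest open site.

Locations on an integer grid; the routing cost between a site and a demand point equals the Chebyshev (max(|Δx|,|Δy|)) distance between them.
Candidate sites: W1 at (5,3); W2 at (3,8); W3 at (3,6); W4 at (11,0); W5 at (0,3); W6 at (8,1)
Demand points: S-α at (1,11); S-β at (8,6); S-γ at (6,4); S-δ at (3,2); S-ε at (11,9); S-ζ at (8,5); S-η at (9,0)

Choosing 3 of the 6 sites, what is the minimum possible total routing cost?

Open {W1, W2, W6}.
  S-α→W2 3, S-β→W1 3, S-γ→W1 1, S-δ→W1 2, S-ε→W1 6, S-ζ→W1 3, S-η→W6 1  ⇒ total 19.
Compare {W1, W2, W4}: total 20.
Compare {W1, W3, W6}: total 21.
No size-3 selection does better; minimum is 19.

19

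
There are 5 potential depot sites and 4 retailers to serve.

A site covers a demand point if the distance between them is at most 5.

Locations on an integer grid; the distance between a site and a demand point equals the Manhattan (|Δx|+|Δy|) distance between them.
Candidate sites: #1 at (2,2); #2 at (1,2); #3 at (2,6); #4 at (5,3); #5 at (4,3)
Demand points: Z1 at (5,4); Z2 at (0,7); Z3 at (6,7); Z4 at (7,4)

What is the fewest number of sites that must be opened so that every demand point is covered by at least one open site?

Coverage sets (demand points within 5 of each site):
  #1: {Z1}
  #2: {}
  #3: {Z1, Z2, Z3}
  #4: {Z1, Z3, Z4}
  #5: {Z1, Z4}
No single site covers all 4 demand points.
But {#3, #4} covers everything, so the minimum is 2.

2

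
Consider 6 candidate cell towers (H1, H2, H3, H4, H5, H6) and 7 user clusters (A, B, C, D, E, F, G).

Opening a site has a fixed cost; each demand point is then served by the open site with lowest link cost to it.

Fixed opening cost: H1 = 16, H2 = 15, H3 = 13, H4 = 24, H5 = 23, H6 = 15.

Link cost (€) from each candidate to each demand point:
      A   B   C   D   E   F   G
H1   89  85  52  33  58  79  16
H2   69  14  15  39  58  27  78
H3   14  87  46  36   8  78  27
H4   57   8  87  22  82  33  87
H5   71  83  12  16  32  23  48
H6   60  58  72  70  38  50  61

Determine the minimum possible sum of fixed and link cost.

Open {H2, H3, H5}: assign each demand point to its cheapest open site.
  A→H3 14, B→H2 14, C→H5 12, D→H5 16, E→H3 8, F→H5 23, G→H3 27
  link cost 114, fixed 51 → total 165.
Compare {H3, H4, H5}: link cost 108 + fixed 60 = 168.
Compare {H2, H3}: link cost 141 + fixed 28 = 169.
Compare {H1, H2, H3, H5}: link cost 103 + fixed 67 = 170.
All other subsets cost ≥ 168. Minimum total cost: 165.

165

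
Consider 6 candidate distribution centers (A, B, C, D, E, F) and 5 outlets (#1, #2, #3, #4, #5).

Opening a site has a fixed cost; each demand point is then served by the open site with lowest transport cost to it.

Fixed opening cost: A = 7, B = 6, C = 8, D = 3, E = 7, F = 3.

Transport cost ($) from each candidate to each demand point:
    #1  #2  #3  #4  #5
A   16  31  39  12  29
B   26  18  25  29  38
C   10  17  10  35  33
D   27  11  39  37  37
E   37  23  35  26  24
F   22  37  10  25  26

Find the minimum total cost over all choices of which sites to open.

Open {A, D, F}: assign each demand point to its cheapest open site.
  #1→A 16, #2→D 11, #3→F 10, #4→A 12, #5→F 26
  transport cost 75, fixed 13 → total 88.
Compare {A, C, D}: transport cost 72 + fixed 18 = 90.
Compare {A, C, D, F}: transport cost 69 + fixed 21 = 90.
Compare {A, C, D, E}: transport cost 67 + fixed 25 = 92.
All other subsets cost ≥ 90. Minimum total cost: 88.

88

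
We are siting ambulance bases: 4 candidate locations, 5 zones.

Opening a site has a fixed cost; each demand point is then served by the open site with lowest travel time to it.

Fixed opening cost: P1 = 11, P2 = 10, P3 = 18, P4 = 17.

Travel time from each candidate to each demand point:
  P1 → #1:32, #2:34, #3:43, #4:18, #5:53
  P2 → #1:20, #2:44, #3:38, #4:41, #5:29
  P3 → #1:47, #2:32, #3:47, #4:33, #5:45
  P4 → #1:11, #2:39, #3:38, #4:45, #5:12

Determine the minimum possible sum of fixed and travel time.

Open {P1, P4}: assign each demand point to its cheapest open site.
  #1→P4 11, #2→P1 34, #3→P4 38, #4→P1 18, #5→P4 12
  travel time 113, fixed 28 → total 141.
Compare {P1, P2, P4}: travel time 113 + fixed 38 = 151.
Compare {P1, P3, P4}: travel time 111 + fixed 46 = 157.
Compare {P1, P2}: travel time 139 + fixed 21 = 160.
All other subsets cost ≥ 151. Minimum total cost: 141.

141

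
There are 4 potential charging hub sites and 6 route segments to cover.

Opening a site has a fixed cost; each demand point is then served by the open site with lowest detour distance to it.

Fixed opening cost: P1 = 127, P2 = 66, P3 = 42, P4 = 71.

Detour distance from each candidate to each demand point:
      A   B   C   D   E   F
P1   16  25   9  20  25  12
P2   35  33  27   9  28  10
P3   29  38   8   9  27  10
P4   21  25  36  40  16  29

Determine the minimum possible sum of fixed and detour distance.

163

Open {P3}: assign each demand point to its cheapest open site.
  A→P3 29, B→P3 38, C→P3 8, D→P3 9, E→P3 27, F→P3 10
  detour distance 121, fixed 42 → total 163.
Compare {P3, P4}: detour distance 89 + fixed 113 = 202.
Compare {P2}: detour distance 142 + fixed 66 = 208.
Compare {P2, P3}: detour distance 116 + fixed 108 = 224.
All other subsets cost ≥ 202. Minimum total cost: 163.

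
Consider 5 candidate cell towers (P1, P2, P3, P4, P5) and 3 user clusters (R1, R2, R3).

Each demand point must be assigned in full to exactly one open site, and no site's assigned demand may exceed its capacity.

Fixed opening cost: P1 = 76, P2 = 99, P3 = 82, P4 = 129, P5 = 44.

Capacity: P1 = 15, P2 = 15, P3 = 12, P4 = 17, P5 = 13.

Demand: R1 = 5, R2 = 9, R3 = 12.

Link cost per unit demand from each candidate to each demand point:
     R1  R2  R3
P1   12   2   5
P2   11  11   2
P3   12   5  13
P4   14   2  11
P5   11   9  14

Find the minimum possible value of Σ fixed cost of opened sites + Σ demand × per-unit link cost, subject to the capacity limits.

Open {P1, P2}; cheapest assignment that respects the capacities:
  P1 (cap 15, load 14): R1, R2 — cost 5×12 + 9×2 = 78
  P2 (cap 15, load 12): R3 — cost 12×2 = 24
  Shipping 102, fixed 175 → total 277.
  Any other capacity-feasible assignment to {P1, P2} ships for at least 102.
Compare {P1, P2, P5}: its best feasible assignment gives total 316.
Compare {P2, P4}: its best feasible assignment gives total 340.
Every other set of open sites that can feasibly serve all demand totals ≥ 316 even under its best assignment. Minimum: 277.

277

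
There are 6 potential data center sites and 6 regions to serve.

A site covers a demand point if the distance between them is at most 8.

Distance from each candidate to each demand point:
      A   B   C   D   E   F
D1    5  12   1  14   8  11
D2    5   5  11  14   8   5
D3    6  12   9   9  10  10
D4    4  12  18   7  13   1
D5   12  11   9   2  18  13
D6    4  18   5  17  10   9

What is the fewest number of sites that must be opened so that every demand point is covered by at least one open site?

3

Coverage sets (demand points within 8 of each site):
  D1: {A, C, E}
  D2: {A, B, E, F}
  D3: {A}
  D4: {A, D, F}
  D5: {D}
  D6: {A, C}
No 2 sites suffice: every size-2 union leaves at least one demand point uncovered.
But {D1, D2, D4} covers everything, so the minimum is 3.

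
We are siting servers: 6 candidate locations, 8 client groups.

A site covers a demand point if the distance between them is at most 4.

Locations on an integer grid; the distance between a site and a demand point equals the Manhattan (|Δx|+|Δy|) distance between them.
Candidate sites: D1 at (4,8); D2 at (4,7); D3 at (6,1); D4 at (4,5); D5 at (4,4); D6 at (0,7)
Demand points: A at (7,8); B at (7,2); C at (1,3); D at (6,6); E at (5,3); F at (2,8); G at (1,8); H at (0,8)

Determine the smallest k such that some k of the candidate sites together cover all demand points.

Coverage sets (demand points within 4 of each site):
  D1: {A, D, F, G, H}
  D2: {A, D, F, G}
  D3: {B, E}
  D4: {D, E}
  D5: {C, D, E}
  D6: {F, G, H}
No 2 sites suffice: every size-2 union leaves at least one demand point uncovered.
But {D1, D3, D5} covers everything, so the minimum is 3.

3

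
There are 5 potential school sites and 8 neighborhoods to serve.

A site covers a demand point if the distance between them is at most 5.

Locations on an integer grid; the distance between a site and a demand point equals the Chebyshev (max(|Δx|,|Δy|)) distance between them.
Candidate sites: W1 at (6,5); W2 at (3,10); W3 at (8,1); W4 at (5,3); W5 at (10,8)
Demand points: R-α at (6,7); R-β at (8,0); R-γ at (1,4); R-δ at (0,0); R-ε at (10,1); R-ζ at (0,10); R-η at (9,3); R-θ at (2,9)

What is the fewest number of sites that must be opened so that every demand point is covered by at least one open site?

2

Coverage sets (demand points within 5 of each site):
  W1: {R-α, R-β, R-γ, R-ε, R-η, R-θ}
  W2: {R-α, R-ζ, R-θ}
  W3: {R-β, R-ε, R-η}
  W4: {R-α, R-β, R-γ, R-δ, R-ε, R-η}
  W5: {R-α, R-η}
No single site covers all 8 demand points.
But {W2, W4} covers everything, so the minimum is 2.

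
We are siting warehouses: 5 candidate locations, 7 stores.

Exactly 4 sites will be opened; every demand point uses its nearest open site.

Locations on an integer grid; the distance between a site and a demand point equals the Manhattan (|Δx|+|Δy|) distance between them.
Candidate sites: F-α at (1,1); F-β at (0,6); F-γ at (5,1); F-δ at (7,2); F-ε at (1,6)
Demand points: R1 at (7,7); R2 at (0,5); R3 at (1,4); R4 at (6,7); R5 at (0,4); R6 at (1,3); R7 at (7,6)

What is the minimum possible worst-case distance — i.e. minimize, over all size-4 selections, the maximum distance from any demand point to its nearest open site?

Open {F-α, F-β, F-γ, F-δ}.
  Farthest demand point is R4 at distance 6 (to F-δ); all others are ≤ 6.
With {F-α, F-β, F-δ, F-ε} the worst case is 6.
With {F-α, F-γ, F-δ, F-ε} the worst case is 6.
No size-4 selection achieves below 6.

6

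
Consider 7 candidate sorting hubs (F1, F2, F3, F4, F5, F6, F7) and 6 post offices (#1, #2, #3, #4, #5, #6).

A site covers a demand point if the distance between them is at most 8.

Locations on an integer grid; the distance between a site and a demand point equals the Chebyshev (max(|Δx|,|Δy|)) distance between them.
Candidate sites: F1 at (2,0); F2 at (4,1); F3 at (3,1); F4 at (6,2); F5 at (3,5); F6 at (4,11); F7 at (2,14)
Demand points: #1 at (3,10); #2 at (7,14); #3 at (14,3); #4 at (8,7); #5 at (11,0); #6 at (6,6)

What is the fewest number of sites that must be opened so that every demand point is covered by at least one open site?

Coverage sets (demand points within 8 of each site):
  F1: {#4, #6}
  F2: {#4, #5, #6}
  F3: {#4, #5, #6}
  F4: {#1, #3, #4, #5, #6}
  F5: {#1, #4, #5, #6}
  F6: {#1, #2, #4, #6}
  F7: {#1, #2, #4, #6}
No single site covers all 6 demand points.
But {F4, F6} covers everything, so the minimum is 2.

2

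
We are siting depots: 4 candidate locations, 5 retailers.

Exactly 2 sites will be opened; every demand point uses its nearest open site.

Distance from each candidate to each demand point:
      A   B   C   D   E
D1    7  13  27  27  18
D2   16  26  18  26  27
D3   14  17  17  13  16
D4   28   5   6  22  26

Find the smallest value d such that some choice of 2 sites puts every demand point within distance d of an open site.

Open {D3, D4}.
  Farthest demand point is E at distance 16 (to D3); all others are ≤ 16.
With {D1, D3} the worst case is 17.
With {D2, D3} the worst case is 17.
No size-2 selection achieves below 16.

16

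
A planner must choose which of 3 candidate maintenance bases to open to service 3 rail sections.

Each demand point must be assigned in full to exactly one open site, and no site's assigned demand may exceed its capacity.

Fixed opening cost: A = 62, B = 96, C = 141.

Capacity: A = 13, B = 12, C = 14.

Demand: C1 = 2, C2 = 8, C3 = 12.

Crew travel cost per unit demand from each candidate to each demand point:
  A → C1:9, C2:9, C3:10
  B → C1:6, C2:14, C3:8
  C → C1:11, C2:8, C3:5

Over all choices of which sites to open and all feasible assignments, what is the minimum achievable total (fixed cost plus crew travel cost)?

344

Open {A, B}; cheapest assignment that respects the capacities:
  A (cap 13, load 10): C1, C2 — cost 2×9 + 8×9 = 90
  B (cap 12, load 12): C3 — cost 12×8 = 96
  Shipping 186, fixed 158 → total 344.
  Any other capacity-feasible assignment to {A, B} ships for at least 186.
Compare {A, C}: its best feasible assignment gives total 353.
Compare {B, C}: its best feasible assignment gives total 419.
Every other set of open sites that can feasibly serve all demand totals ≥ 353 even under its best assignment. Minimum: 344.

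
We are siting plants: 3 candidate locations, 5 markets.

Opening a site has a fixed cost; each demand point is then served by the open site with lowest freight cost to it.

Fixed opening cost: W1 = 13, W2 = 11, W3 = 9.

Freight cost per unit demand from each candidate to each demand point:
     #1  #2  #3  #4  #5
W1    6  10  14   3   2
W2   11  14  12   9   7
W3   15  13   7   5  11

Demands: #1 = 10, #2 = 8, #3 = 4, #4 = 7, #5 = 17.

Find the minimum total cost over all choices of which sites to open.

Open {W1, W3}: assign each demand point to its cheapest open site.
  #1→W1 10×6=60, #2→W1 8×10=80, #3→W3 4×7=28, #4→W1 7×3=21, #5→W1 17×2=34
  freight cost 223, fixed 22 → total 245.
Compare {W1, W2, W3}: freight cost 223 + fixed 33 = 256.
Compare {W1}: freight cost 251 + fixed 13 = 264.
Compare {W1, W2}: freight cost 243 + fixed 24 = 267.
All other subsets cost ≥ 256. Minimum total cost: 245.

245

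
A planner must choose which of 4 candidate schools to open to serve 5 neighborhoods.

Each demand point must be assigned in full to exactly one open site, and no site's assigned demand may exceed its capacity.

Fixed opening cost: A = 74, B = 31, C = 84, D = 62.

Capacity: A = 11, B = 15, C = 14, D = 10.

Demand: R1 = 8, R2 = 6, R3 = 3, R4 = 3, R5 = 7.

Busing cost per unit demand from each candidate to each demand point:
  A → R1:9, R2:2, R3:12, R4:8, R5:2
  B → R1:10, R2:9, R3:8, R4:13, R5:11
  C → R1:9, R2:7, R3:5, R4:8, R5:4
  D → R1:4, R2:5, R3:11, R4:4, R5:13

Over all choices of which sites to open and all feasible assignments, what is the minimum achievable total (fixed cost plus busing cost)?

315

Open {A, B, D}; cheapest assignment that respects the capacities:
  A (cap 11, load 10): R4, R5 — cost 3×8 + 7×2 = 38
  B (cap 15, load 9): R2, R3 — cost 6×9 + 3×8 = 78
  D (cap 10, load 8): R1 — cost 8×4 = 32
  Shipping 148, fixed 167 → total 315.
  Any other capacity-feasible assignment to {A, B, D} ships for at least 148.
Compare {B, C}: its best feasible assignment gives total 316.
Compare {B, C, D}: its best feasible assignment gives total 330.
Every other set of open sites that can feasibly serve all demand totals ≥ 316 even under its best assignment. Minimum: 315.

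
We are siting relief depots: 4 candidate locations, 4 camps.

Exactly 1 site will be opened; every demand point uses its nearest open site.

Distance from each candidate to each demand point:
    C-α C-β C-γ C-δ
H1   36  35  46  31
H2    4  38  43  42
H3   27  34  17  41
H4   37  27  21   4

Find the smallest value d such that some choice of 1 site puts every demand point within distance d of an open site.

37

Open {H4}.
  Farthest demand point is C-α at distance 37 (to H4); all others are ≤ 37.
With {H3} the worst case is 41.
With {H2} the worst case is 43.
No size-1 selection achieves below 37.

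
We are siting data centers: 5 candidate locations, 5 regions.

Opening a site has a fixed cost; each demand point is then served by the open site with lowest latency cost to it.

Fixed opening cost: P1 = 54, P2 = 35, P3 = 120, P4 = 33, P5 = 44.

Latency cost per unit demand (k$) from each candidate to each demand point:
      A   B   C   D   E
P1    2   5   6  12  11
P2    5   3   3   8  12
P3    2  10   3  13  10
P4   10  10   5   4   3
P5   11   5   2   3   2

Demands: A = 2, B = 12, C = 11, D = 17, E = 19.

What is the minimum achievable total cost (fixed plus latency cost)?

Open {P2, P5}: assign each demand point to its cheapest open site.
  A→P2 2×5=10, B→P2 12×3=36, C→P5 11×2=22, D→P5 17×3=51, E→P5 19×2=38
  latency cost 157, fixed 79 → total 236.
Compare {P5}: latency cost 193 + fixed 44 = 237.
Compare {P4, P5}: latency cost 191 + fixed 77 = 268.
Compare {P2, P4, P5}: latency cost 157 + fixed 112 = 269.
All other subsets cost ≥ 237. Minimum total cost: 236.

236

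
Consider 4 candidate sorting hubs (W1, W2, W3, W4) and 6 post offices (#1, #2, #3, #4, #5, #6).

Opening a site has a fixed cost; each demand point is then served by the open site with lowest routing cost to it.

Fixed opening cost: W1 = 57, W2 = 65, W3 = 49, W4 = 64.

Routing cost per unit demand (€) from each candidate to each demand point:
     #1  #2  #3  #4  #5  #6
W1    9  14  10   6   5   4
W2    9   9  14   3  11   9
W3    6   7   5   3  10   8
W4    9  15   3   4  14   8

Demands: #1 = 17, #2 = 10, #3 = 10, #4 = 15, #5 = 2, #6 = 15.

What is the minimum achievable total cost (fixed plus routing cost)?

Open {W1, W3}: assign each demand point to its cheapest open site.
  #1→W3 17×6=102, #2→W3 10×7=70, #3→W3 10×5=50, #4→W3 15×3=45, #5→W1 2×5=10, #6→W1 15×4=60
  routing cost 337, fixed 106 → total 443.
Compare {W3}: routing cost 407 + fixed 49 = 456.
Compare {W1, W3, W4}: routing cost 317 + fixed 170 = 487.
Compare {W3, W4}: routing cost 387 + fixed 113 = 500.
All other subsets cost ≥ 456. Minimum total cost: 443.

443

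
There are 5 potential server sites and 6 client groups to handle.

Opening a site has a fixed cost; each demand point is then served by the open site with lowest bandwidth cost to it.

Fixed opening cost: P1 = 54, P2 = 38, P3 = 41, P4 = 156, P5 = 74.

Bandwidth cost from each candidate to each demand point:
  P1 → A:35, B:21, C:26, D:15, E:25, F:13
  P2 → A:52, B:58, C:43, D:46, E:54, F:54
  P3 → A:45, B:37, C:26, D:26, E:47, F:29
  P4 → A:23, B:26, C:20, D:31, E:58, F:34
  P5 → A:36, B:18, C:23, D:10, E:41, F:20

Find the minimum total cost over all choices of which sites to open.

189

Open {P1}: assign each demand point to its cheapest open site.
  A→P1 35, B→P1 21, C→P1 26, D→P1 15, E→P1 25, F→P1 13
  bandwidth cost 135, fixed 54 → total 189.
Compare {P5}: bandwidth cost 148 + fixed 74 = 222.
Compare {P1, P2}: bandwidth cost 135 + fixed 92 = 227.
Compare {P1, P3}: bandwidth cost 135 + fixed 95 = 230.
All other subsets cost ≥ 222. Minimum total cost: 189.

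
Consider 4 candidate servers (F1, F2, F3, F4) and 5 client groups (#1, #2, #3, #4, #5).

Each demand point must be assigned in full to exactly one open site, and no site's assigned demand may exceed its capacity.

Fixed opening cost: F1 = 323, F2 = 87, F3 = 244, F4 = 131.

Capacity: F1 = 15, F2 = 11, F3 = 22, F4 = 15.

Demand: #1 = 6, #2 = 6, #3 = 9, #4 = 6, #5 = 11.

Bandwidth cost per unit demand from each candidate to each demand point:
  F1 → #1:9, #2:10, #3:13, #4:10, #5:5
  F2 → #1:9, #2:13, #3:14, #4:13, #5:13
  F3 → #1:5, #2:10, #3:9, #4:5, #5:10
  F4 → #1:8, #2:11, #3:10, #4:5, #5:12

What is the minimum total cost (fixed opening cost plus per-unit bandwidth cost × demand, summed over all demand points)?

800

Open {F2, F3, F4}; cheapest assignment that respects the capacities:
  F2 (cap 11, load 6): #2 — cost 6×13 = 78
  F3 (cap 22, load 17): #1, #5 — cost 6×5 + 11×10 = 140
  F4 (cap 15, load 15): #3, #4 — cost 9×10 + 6×5 = 120
  Shipping 338, fixed 462 → total 800.
  Any other capacity-feasible assignment to {F2, F3, F4} ships for at least 338.
Compare {F1, F2, F4}: its best feasible assignment gives total 918.
Compare {F1, F2, F3}: its best feasible assignment gives total 928.
Every other set of open sites that can feasibly serve all demand totals ≥ 918 even under its best assignment. Minimum: 800.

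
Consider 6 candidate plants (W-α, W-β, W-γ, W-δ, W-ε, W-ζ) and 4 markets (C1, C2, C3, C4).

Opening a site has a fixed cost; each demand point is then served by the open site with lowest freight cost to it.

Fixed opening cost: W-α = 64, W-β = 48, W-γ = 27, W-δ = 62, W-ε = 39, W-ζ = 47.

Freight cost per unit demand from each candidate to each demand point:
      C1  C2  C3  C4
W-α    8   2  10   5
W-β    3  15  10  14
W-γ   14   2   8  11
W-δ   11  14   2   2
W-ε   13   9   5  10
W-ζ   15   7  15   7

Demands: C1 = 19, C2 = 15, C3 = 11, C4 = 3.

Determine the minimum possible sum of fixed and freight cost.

252

Open {W-β, W-γ, W-δ}: assign each demand point to its cheapest open site.
  C1→W-β 19×3=57, C2→W-γ 15×2=30, C3→W-δ 11×2=22, C4→W-δ 3×2=6
  freight cost 115, fixed 137 → total 252.
Compare {W-β, W-γ}: freight cost 208 + fixed 75 = 283.
Compare {W-β, W-γ, W-ε}: freight cost 172 + fixed 114 = 286.
Compare {W-α, W-β, W-δ}: freight cost 115 + fixed 174 = 289.
All other subsets cost ≥ 283. Minimum total cost: 252.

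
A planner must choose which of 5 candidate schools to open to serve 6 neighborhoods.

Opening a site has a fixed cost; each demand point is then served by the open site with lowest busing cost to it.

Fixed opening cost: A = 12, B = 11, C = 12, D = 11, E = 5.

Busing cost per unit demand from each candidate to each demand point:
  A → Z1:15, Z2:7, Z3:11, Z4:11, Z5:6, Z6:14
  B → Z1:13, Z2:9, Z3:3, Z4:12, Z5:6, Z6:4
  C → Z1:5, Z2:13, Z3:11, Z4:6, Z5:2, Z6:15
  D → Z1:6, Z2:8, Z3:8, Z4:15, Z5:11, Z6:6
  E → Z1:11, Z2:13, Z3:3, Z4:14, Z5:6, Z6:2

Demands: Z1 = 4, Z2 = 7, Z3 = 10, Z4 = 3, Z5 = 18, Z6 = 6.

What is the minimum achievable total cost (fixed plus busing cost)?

194

Open {A, C, E}: assign each demand point to its cheapest open site.
  Z1→C 4×5=20, Z2→A 7×7=49, Z3→E 10×3=30, Z4→C 3×6=18, Z5→C 18×2=36, Z6→E 6×2=12
  busing cost 165, fixed 29 → total 194.
Compare {C, D, E}: busing cost 172 + fixed 28 = 200.
Compare {A, B, C, E}: busing cost 165 + fixed 40 = 205.
Compare {A, C, D, E}: busing cost 165 + fixed 40 = 205.
All other subsets cost ≥ 200. Minimum total cost: 194.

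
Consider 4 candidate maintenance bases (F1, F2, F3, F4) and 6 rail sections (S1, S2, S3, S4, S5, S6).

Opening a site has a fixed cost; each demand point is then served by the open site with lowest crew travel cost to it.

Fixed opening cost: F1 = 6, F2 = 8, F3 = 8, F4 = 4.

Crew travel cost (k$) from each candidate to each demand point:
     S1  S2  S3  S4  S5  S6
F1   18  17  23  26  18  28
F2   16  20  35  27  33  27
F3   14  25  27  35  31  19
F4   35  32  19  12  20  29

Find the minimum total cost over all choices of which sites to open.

Open {F1, F3, F4}: assign each demand point to its cheapest open site.
  S1→F3 14, S2→F1 17, S3→F4 19, S4→F4 12, S5→F1 18, S6→F3 19
  crew travel cost 99, fixed 18 → total 117.
Compare {F3, F4}: crew travel cost 109 + fixed 12 = 121.
Compare {F1, F4}: crew travel cost 112 + fixed 10 = 122.
Compare {F2, F3, F4}: crew travel cost 104 + fixed 20 = 124.
All other subsets cost ≥ 121. Minimum total cost: 117.

117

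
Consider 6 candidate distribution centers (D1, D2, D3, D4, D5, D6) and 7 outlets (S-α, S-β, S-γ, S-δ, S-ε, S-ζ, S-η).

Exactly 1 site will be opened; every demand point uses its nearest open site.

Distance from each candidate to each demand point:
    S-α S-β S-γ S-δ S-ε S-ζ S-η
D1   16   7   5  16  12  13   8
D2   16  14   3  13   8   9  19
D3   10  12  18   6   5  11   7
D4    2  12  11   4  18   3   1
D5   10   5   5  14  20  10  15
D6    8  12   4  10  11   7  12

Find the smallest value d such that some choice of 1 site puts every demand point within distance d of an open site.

Open {D6}.
  Farthest demand point is S-β at distance 12 (to D6); all others are ≤ 12.
With {D1} the worst case is 16.
With {D3} the worst case is 18.
No size-1 selection achieves below 12.

12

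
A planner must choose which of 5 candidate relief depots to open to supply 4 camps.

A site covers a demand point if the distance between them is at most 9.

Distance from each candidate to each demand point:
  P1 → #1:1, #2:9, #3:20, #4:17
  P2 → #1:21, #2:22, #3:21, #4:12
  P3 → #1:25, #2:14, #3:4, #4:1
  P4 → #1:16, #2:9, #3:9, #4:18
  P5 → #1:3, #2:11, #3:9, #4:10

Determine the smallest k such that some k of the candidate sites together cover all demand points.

2

Coverage sets (demand points within 9 of each site):
  P1: {#1, #2}
  P2: {}
  P3: {#3, #4}
  P4: {#2, #3}
  P5: {#1, #3}
No single site covers all 4 demand points.
But {P1, P3} covers everything, so the minimum is 2.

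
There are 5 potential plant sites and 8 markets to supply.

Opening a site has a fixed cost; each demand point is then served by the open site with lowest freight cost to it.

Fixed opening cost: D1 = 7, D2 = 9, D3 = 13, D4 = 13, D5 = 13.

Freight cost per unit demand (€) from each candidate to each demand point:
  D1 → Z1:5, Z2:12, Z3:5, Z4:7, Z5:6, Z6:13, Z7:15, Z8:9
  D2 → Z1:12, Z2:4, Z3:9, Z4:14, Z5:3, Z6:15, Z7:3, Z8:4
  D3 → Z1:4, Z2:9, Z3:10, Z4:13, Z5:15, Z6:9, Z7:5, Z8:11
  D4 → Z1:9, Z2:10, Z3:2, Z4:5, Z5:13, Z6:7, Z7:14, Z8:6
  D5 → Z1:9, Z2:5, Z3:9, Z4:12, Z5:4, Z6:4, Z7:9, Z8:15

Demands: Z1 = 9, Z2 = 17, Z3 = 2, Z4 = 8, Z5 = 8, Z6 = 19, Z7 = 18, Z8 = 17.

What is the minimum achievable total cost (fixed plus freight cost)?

418

Open {D2, D3, D4, D5}: assign each demand point to its cheapest open site.
  Z1→D3 9×4=36, Z2→D2 17×4=68, Z3→D4 2×2=4, Z4→D4 8×5=40, Z5→D2 8×3=24, Z6→D5 19×4=76, Z7→D2 18×3=54, Z8→D2 17×4=68
  freight cost 370, fixed 48 → total 418.
Compare {D1, D2, D4, D5}: freight cost 379 + fixed 42 = 421.
Compare {D1, D2, D3, D4, D5}: freight cost 370 + fixed 55 = 425.
Compare {D1, D2, D5}: freight cost 401 + fixed 29 = 430.
All other subsets cost ≥ 421. Minimum total cost: 418.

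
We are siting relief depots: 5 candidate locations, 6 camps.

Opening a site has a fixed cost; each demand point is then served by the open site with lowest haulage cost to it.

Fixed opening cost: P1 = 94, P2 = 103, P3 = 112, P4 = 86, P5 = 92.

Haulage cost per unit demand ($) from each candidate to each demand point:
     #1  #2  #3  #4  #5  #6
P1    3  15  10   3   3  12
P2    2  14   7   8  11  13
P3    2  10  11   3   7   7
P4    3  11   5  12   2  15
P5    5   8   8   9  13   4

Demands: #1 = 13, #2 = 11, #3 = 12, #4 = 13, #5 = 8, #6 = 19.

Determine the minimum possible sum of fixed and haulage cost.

548

Open {P1, P5}: assign each demand point to its cheapest open site.
  #1→P1 13×3=39, #2→P5 11×8=88, #3→P5 12×8=96, #4→P1 13×3=39, #5→P1 8×3=24, #6→P5 19×4=76
  haulage cost 362, fixed 186 → total 548.
Compare {P4, P5}: haulage cost 396 + fixed 178 = 574.
Compare {P3, P4}: haulage cost 384 + fixed 198 = 582.
Compare {P3, P5}: haulage cost 381 + fixed 204 = 585.
All other subsets cost ≥ 574. Minimum total cost: 548.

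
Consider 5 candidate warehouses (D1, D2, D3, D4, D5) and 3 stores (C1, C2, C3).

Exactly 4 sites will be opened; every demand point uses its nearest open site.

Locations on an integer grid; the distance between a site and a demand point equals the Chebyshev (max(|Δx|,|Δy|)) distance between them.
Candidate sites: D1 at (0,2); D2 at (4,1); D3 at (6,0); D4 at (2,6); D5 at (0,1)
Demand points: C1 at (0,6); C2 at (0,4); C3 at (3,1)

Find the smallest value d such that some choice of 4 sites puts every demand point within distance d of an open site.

2

Open {D1, D2, D3, D4}.
  Farthest demand point is C1 at distance 2 (to D4); all others are ≤ 2.
With {D1, D2, D4, D5} the worst case is 2.
With {D2, D3, D4, D5} the worst case is 2.
No size-4 selection achieves below 2.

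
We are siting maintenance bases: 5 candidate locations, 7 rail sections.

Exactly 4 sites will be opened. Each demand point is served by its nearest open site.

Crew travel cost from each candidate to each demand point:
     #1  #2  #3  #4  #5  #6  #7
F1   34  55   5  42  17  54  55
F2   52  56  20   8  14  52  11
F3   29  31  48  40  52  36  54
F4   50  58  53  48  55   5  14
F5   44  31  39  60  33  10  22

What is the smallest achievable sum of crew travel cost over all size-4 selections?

Open {F1, F2, F3, F4}.
  #1→F3 29, #2→F3 31, #3→F1 5, #4→F2 8, #5→F2 14, #6→F4 5, #7→F2 11  ⇒ total 103.
Compare {F1, F2, F3, F5}: total 108.
Compare {F1, F2, F4, F5}: total 108.
No size-4 selection does better; minimum is 103.

103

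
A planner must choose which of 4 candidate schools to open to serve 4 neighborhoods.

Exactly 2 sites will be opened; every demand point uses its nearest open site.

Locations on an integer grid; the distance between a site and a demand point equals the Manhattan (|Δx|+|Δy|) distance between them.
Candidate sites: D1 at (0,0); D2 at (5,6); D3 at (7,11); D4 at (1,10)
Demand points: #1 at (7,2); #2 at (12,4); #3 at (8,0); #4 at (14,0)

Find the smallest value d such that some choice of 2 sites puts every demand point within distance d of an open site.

Open {D1, D2}.
  Farthest demand point is #4 at distance 14 (to D1); all others are ≤ 14.
With {D1, D3} the worst case is 14.
With {D2, D3} the worst case is 15.
No size-2 selection achieves below 14.

14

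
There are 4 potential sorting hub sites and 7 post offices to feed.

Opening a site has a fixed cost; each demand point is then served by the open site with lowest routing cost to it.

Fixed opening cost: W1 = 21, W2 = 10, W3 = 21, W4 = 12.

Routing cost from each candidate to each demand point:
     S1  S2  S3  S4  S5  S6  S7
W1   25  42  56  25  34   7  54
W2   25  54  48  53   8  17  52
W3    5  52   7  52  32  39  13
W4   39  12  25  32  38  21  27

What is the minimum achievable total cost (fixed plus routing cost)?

137

Open {W2, W3, W4}: assign each demand point to its cheapest open site.
  S1→W3 5, S2→W4 12, S3→W3 7, S4→W4 32, S5→W2 8, S6→W2 17, S7→W3 13
  routing cost 94, fixed 43 → total 137.
Compare {W1, W2, W3, W4}: routing cost 77 + fixed 64 = 141.
Compare {W3, W4}: routing cost 122 + fixed 33 = 155.
Compare {W1, W3, W4}: routing cost 101 + fixed 54 = 155.
All other subsets cost ≥ 141. Minimum total cost: 137.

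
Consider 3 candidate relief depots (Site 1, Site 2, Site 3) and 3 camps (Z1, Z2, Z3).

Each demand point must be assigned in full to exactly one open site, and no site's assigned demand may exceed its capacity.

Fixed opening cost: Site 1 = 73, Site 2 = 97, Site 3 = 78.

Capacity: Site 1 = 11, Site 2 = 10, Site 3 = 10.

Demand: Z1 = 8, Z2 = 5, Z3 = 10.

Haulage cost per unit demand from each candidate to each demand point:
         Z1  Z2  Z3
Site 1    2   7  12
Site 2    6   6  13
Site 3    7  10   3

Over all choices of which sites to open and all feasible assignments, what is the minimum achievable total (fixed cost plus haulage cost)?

Open {Site 1, Site 2, Site 3}; cheapest assignment that respects the capacities:
  Site 1 (cap 11, load 8): Z1 — cost 8×2 = 16
  Site 2 (cap 10, load 5): Z2 — cost 5×6 = 30
  Site 3 (cap 10, load 10): Z3 — cost 10×3 = 30
  Shipping 76, fixed 248 → total 324.
  Any other capacity-feasible assignment to {Site 1, Site 2, Site 3} ships for at least 76.
Total demand is 23 and no other set of sites has combined capacity ≥ 23, so {Site 1, Site 2, Site 3} is the only feasible choice of open sites. Minimum: 324.

324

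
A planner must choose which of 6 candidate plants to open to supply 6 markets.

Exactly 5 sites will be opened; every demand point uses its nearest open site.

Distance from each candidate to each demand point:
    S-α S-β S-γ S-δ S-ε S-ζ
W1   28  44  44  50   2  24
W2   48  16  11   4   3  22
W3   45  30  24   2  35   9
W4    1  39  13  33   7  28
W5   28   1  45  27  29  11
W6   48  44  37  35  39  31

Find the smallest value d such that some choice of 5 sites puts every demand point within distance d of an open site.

Open {W1, W2, W3, W4, W5}.
  Farthest demand point is S-γ at distance 11 (to W2); all others are ≤ 11.
With {W1, W2, W4, W5, W6} the worst case is 11.
With {W2, W3, W4, W5, W6} the worst case is 11.
No size-5 selection achieves below 11.

11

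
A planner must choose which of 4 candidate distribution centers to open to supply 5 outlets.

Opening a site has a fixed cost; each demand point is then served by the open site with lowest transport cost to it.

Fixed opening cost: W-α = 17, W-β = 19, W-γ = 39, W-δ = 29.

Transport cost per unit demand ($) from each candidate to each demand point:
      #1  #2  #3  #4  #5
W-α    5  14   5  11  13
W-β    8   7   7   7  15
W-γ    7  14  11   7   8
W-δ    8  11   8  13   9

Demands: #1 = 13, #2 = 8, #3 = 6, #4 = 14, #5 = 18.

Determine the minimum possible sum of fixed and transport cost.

468

Open {W-α, W-β, W-γ}: assign each demand point to its cheapest open site.
  #1→W-α 13×5=65, #2→W-β 8×7=56, #3→W-α 6×5=30, #4→W-β 14×7=98, #5→W-γ 18×8=144
  transport cost 393, fixed 75 → total 468.
Compare {W-α, W-β, W-δ}: transport cost 411 + fixed 65 = 476.
Compare {W-β, W-γ}: transport cost 431 + fixed 58 = 489.
Compare {W-α, W-β, W-γ, W-δ}: transport cost 393 + fixed 104 = 497.
All other subsets cost ≥ 476. Minimum total cost: 468.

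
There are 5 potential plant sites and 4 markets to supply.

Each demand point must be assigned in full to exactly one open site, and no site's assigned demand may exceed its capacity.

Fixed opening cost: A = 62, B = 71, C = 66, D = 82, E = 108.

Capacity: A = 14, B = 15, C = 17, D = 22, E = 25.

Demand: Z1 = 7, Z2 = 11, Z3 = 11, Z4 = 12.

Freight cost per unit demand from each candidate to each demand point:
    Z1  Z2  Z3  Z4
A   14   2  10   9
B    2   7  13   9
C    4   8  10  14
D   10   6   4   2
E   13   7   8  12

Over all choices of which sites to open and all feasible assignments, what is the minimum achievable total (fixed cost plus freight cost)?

436

Open {A, C, D}; cheapest assignment that respects the capacities:
  A (cap 14, load 11): Z2 — cost 11×2 = 22
  C (cap 17, load 11): Z3 — cost 11×10 = 110
  D (cap 22, load 19): Z1, Z4 — cost 7×10 + 12×2 = 94
  Shipping 226, fixed 210 → total 436.
  Any other capacity-feasible assignment to {A, C, D} ships for at least 226.
Compare {A, B, D}: its best feasible assignment gives total 447.
Compare {D, E}: its best feasible assignment gives total 449.
Every other set of open sites that can feasibly serve all demand totals ≥ 447 even under its best assignment. Minimum: 436.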